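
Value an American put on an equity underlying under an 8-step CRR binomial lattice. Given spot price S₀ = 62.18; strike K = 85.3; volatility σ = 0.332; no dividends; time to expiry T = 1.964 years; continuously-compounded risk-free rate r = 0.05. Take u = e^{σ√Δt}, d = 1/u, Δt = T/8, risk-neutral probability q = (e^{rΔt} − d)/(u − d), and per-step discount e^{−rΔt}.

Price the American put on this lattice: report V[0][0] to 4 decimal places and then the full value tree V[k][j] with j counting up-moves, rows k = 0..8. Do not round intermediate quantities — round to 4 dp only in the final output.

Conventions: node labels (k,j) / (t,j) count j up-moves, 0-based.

params: Δt=0.24550 u=1.17880 d=0.84832 q=0.49634 e^(-rΔt)=0.98780
t_8 payoffs: 68.6228 62.1258 53.0977 40.5525 23.1200 0.0000 0.0000 0.0000 0.0000
k=7: node(7,0) S=19.6591 payoff=65.6409 vs cont=64.6003 → 65.6409 [stop]  node(7,1) S=27.3178 payoff=57.9822 vs cont=56.9416 → 57.9822 [stop]  node(7,2) S=37.9601 payoff=47.3399 vs cont=46.2992 → 47.3399 [stop]  node(7,3) S=52.7484 payoff=32.5516 vs cont=31.5109 → 32.5516 [stop]  node(7,4) S=73.2979 payoff=12.0021 vs cont=11.5026 → 12.0021 [stop]  node(7,5) S=101.8530 payoff=0.0000 vs cont=0.0000 → 0.0000 [wait]  node(7,6) S=141.5325 payoff=0.0000 vs cont=0.0000 → 0.0000 [wait]  node(7,7) S=196.6701 payoff=0.0000 vs cont=0.0000 → 0.0000 [wait]
k=6: node(6,0) S=23.1742 payoff=62.1258 vs cont=61.0852 → 62.1258 [stop]  node(6,1) S=32.2023 payoff=53.0977 vs cont=52.0571 → 53.0977 [stop]  node(6,2) S=44.7475 payoff=40.5525 vs cont=39.5119 → 40.5525 [stop]  node(6,3) S=62.1800 payoff=23.1200 vs cont=22.0793 → 23.1200 [stop]  node(6,4) S=86.4038 payoff=0.0000 vs cont=5.9712 → 5.9712 [wait]  node(6,5) S=120.0646 payoff=0.0000 vs cont=0.0000 → 0.0000 [wait]  node(6,6) S=166.8389 payoff=0.0000 vs cont=0.0000 → 0.0000 [wait]
k=5: node(5,0) S=27.3178 payoff=57.9822 vs cont=56.9416 → 57.9822 [stop]  node(5,1) S=37.9601 payoff=47.3399 vs cont=46.2992 → 47.3399 [stop]  node(5,2) S=52.7484 payoff=32.5516 vs cont=31.5109 → 32.5516 [stop]  node(5,3) S=73.2979 payoff=12.0021 vs cont=14.4302 → 14.4302 [wait]  node(5,4) S=101.8530 payoff=0.0000 vs cont=2.9708 → 2.9708 [wait]  node(5,5) S=141.5325 payoff=0.0000 vs cont=0.0000 → 0.0000 [wait]
k=4: node(4,0) S=32.2023 payoff=53.0977 vs cont=52.0571 → 53.0977 [stop]  node(4,1) S=44.7475 payoff=40.5525 vs cont=39.5119 → 40.5525 [stop]  node(4,2) S=62.1800 payoff=23.1200 vs cont=23.2698 → 23.2698 [wait]  node(4,3) S=86.4038 payoff=0.0000 vs cont=8.6358 → 8.6358 [wait]  node(4,4) S=120.0646 payoff=0.0000 vs cont=1.4780 → 1.4780 [wait]
k=3: node(3,0) S=37.9601 payoff=47.3399 vs cont=46.2992 → 47.3399 [stop]  node(3,1) S=52.7484 payoff=32.5516 vs cont=31.5844 → 32.5516 [stop]  node(3,2) S=73.2979 payoff=12.0021 vs cont=15.8111 → 15.8111 [wait]  node(3,3) S=101.8530 payoff=0.0000 vs cont=5.0211 → 5.0211 [wait]
k=2: node(2,0) S=44.7475 payoff=40.5525 vs cont=39.5119 → 40.5525 [stop]  node(2,1) S=62.1800 payoff=23.1200 vs cont=23.9468 → 23.9468 [wait]  node(2,2) S=86.4038 payoff=0.0000 vs cont=10.3280 → 10.3280 [wait]
k=1: node(1,0) S=52.7484 payoff=32.5516 vs cont=31.9163 → 32.5516 [stop]  node(1,1) S=73.2979 payoff=12.0021 vs cont=16.9776 → 16.9776 [wait]
k=0: node(0,0) S=62.1800 payoff=23.1200 vs cont=24.5188 → 24.5188 [wait]

price = 24.5188
tree:
24.5188
32.5516 16.9776
40.5525 23.9468 10.3280
47.3399 32.5516 15.8111 5.0211
53.0977 40.5525 23.2698 8.6358 1.4780
57.9822 47.3399 32.5516 14.4302 2.9708 0.0000
62.1258 53.0977 40.5525 23.1200 5.9712 0.0000 0.0000
65.6409 57.9822 47.3399 32.5516 12.0021 0.0000 0.0000 0.0000
68.6228 62.1258 53.0977 40.5525 23.1200 0.0000 0.0000 0.0000 0.0000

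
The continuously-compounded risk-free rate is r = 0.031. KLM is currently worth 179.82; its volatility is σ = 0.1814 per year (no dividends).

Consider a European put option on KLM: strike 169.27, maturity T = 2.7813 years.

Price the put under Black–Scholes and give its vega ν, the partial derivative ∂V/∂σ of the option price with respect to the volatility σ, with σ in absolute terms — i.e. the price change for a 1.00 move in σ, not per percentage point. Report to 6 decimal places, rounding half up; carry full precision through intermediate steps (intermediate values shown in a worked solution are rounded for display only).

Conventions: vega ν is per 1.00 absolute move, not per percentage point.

price = 10.178471
ν = 97.724525

σ√T = 0.1814·√2.7813 = 0.302525
d₁ = (ln(S/K) + (r+σ²/2)T) / (σ√T) = (ln(179.82/169.27) + (0.031+0.1814²/2)·2.7813) / 0.302525 = (0.060461 + 0.131981) / 0.302525 = 0.636120
d₂ = d₁ − σ√T = 0.636120 − 0.302525 = 0.333595
e^{−rT} = 0.917392
N(−d₁) = 0.262349,  N(−d₂) = 0.369342
Put price V = K·e^{−rT}·N(−d₂) − S·N(−d₁) = 57.354072 − 47.175601 = 10.178471
φ(d₁) = (1/√(2π))·e^{−d₁²/2} = 0.325868
ν = S·φ(d₁)·√T = 97.724525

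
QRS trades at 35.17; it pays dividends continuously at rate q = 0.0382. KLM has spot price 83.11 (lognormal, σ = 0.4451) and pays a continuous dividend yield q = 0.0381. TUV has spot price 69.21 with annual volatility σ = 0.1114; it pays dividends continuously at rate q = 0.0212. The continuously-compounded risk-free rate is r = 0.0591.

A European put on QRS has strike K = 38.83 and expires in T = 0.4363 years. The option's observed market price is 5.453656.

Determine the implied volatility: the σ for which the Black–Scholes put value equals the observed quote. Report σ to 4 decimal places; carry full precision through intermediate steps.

At σ = 0.3780 the Black–Scholes value reproduces the quote:
σ√T = 0.378·√0.4363 = 0.249680
d₁ = (ln(S/K) + (r−q+σ²/2)T) / (σ√T) = (ln(35.17/38.83) + (0.0591−0.0382+0.378²/2)·0.4363) / 0.249680 = (-0.099000 + 0.040289) / 0.249680 = -0.235144
d₂ = d₁ − σ√T = -0.235144 − 0.249680 = -0.484825
e^{−rT} = 0.974544
e^{−qT} = 0.983471
N(−d₁) = 0.592952,  N(−d₂) = 0.686100
V = K·e^{−rT}·N(−d₂) − S·e^{−qT}·N(−d₁) = 25.963075 − 20.509419 = 5.453656 (equal to the quote); since ∂V/∂σ > 0 for all σ, the implied volatility is unique

sigma = 0.3780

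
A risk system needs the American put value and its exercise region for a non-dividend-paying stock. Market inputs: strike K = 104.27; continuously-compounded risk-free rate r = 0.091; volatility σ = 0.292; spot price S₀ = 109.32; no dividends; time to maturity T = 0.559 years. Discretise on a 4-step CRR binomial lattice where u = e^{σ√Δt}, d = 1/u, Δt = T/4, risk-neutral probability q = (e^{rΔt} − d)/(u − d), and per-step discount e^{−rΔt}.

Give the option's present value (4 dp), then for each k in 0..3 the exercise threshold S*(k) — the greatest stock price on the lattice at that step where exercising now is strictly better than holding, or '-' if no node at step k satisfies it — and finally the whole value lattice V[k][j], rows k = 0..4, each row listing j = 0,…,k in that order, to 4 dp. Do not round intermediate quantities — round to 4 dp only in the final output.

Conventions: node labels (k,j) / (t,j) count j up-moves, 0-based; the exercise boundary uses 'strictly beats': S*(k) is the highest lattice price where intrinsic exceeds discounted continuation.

Δt=0.13975, u=1.11534, d=0.89659, q=0.53124, disc=e^(-rΔt)=0.98736
k=4 terminal: V=max(K-S,0) → 33.6266 16.3909 0.0000 0.0000 0.0000
k=3: j=0 S=78.7913 intr=25.4787 cont=24.1610 V=25.4787[EX]; j=1 S=98.0150 intr=6.2550 cont=7.5862 V=7.5862[hold]; j=2 S=121.9289 intr=0.0000 cont=0.0000 V=0.0000[hold]; j=3 S=151.6774 intr=0.0000 cont=0.0000 V=0.0000[hold]  S*(3)=78.7913
k=2: j=0 S=87.8791 intr=16.3909 cont=15.7716 V=16.3909[EX]; j=1 S=109.3200 intr=0.0000 cont=3.5112 V=3.5112[hold]; j=2 S=135.9921 intr=0.0000 cont=0.0000 V=0.0000[hold]  S*(2)=87.8791
k=1: j=0 S=98.0150 intr=6.2550 cont=9.4280 V=9.4280[hold]; j=1 S=121.9289 intr=0.0000 cont=1.6251 V=1.6251[hold]  S*(1)=-
k=0: j=0 S=109.3200 intr=0.0000 cont=5.2160 V=5.2160[hold]  S*(0)=-

price = 5.2160
boundary = - - 87.8791 78.7913
tree:
5.2160
9.4280 1.6251
16.3909 3.5112 0.0000
25.4787 7.5862 0.0000 0.0000
33.6266 16.3909 0.0000 0.0000 0.0000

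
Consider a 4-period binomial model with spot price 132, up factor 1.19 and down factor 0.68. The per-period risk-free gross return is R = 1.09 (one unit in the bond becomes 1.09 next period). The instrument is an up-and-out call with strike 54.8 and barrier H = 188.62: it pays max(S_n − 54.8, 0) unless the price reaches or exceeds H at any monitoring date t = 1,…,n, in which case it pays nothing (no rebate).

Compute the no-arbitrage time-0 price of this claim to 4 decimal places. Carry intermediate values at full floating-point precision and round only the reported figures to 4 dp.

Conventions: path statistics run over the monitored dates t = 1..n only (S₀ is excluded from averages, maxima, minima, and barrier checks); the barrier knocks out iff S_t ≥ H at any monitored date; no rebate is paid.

price = 24.2260

Under the martingale measure an up-move has probability p* = 0.8039; value the claim as the probability-weighted average of per-path payoffs, discounted 4 periods at R = 1.09.
Enumerate all 2^4 = 16 price paths (U = up ×1.19, D = down ×0.68); each path with k up-moves has probability p*^k·(1−p*)^(4−k).
DDDD: M=89.7600, payoff=0.0000, prob=0.001478
UDDD: M=157.0800, payoff=0.0000, prob=0.006060
DUDD: M=106.8144, payoff=0.0000, prob=0.006060
UUDD: M=186.9252, payoff=31.6342, prob=0.024848
DDUD: M=89.7600, payoff=0.0000, prob=0.006060
UDUD: M=157.0800, payoff=31.6342, prob=0.024848
DUUD: M=127.1091, payoff=31.6342, prob=0.024848
UUUD: M=222.4410, payoff=0.0000, prob=0.101876
DDDU: M=89.7600, payoff=0.0000, prob=0.006060
UDDU: M=157.0800, payoff=31.6342, prob=0.024848
DUDU: M=106.8144, payoff=31.6342, prob=0.024848
UUDU: M=186.9252, payoff=96.4599, prob=0.101876
DDUU: M=89.7600, payoff=31.6342, prob=0.024848
UDUU: M=157.0800, payoff=96.4599, prob=0.101876
DUUU: M=151.2599, payoff=96.4599, prob=0.101876
UUUU: M=264.7048, payoff=0.0000, prob=0.417691
Price = Σ prob·payoff / R^4 = 34.197002 / 1.411582 = 24.2260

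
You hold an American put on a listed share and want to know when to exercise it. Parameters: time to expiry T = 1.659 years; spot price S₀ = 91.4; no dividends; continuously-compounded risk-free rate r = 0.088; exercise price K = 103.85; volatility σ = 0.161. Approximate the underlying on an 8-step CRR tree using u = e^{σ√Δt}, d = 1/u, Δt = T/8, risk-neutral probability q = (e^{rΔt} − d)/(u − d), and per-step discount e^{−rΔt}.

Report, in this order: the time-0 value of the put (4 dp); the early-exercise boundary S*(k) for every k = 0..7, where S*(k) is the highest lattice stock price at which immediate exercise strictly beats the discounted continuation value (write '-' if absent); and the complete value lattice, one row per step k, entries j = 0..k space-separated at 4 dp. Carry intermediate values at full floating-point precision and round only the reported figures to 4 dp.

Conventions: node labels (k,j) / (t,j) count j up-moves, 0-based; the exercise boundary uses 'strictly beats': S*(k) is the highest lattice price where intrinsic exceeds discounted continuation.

price = 12.4500
boundary = 91.4000 84.9386 91.4000 84.9386 91.4000 84.9386 91.4000 98.3529
tree:
12.4500
18.9114 6.7490
24.9160 12.4500 3.2651
30.4962 18.9114 6.4882 1.2788
35.6818 24.9160 12.4500 2.8277 0.3155
40.5009 30.4962 18.9114 6.0665 0.8179 0.0000
44.9793 35.6818 24.9160 12.4500 2.1204 0.0000 0.0000
49.1411 40.5009 30.4962 18.9114 5.4971 0.0000 0.0000 0.0000
53.0086 44.9793 35.6818 24.9160 12.4500 0.0000 0.0000 0.0000 0.0000

Δt=0.20738  u=1.07607  d=0.92931  q=0.60716  discount=0.98192
step 8 (expiry): payoffs max(K−S,0) = 53.0086 44.9793 35.6818 24.9160 12.4500 0.0000 0.0000 0.0000 0.0000
step 7: (k=7,j=0): S=54.7089, K−S=49.1411, hold=47.2631 ⇒ V=49.1411 exercise | (k=7,j=1): S=63.3491, K−S=40.5009, hold=38.6229 ⇒ V=40.5009 exercise | (k=7,j=2): S=73.3538, K−S=30.4962, hold=28.6182 ⇒ V=30.4962 exercise | (k=7,j=3): S=84.9386, K−S=18.9114, hold=17.0334 ⇒ V=18.9114 exercise | (k=7,j=4): S=98.3529, K−S=5.4971, hold=4.8024 ⇒ V=5.4971 exercise | (k=7,j=5): S=113.8858, K−S=0.0000, hold=0.0000 ⇒ V=0.0000 continue | (k=7,j=6): S=131.8718, K−S=0.0000, hold=0.0000 ⇒ V=0.0000 continue | (k=7,j=7): S=152.6983, K−S=0.0000, hold=0.0000 ⇒ V=0.0000 continue  boundary S*=98.3529
step 6: (k=6,j=0): S=58.8707, K−S=44.9793, hold=43.1013 ⇒ V=44.9793 exercise | (k=6,j=1): S=68.1682, K−S=35.6818, hold=33.8038 ⇒ V=35.6818 exercise | (k=6,j=2): S=78.9340, K−S=24.9160, hold=23.0381 ⇒ V=24.9160 exercise | (k=6,j=3): S=91.4000, K−S=12.4500, hold=10.5720 ⇒ V=12.4500 exercise | (k=6,j=4): S=105.8348, K−S=0.0000, hold=2.1204 ⇒ V=2.1204 continue | (k=6,j=5): S=122.5493, K−S=0.0000, hold=0.0000 ⇒ V=0.0000 continue | (k=6,j=6): S=141.9034, K−S=0.0000, hold=0.0000 ⇒ V=0.0000 continue  boundary S*=91.4000
step 5: (k=5,j=0): S=63.3491, K−S=40.5009, hold=38.6229 ⇒ V=40.5009 exercise | (k=5,j=1): S=73.3538, K−S=30.4962, hold=28.6182 ⇒ V=30.4962 exercise | (k=5,j=2): S=84.9386, K−S=18.9114, hold=17.0334 ⇒ V=18.9114 exercise | (k=5,j=3): S=98.3529, K−S=5.4971, hold=6.0665 ⇒ V=6.0665 continue | (k=5,j=4): S=113.8858, K−S=0.0000, hold=0.8179 ⇒ V=0.8179 continue | (k=5,j=5): S=131.8718, K−S=0.0000, hold=0.0000 ⇒ V=0.0000 continue  boundary S*=84.9386
step 4: (k=4,j=0): S=68.1682, K−S=35.6818, hold=33.8038 ⇒ V=35.6818 exercise | (k=4,j=1): S=78.9340, K−S=24.9160, hold=23.0381 ⇒ V=24.9160 exercise | (k=4,j=2): S=91.4000, K−S=12.4500, hold=10.9115 ⇒ V=12.4500 exercise | (k=4,j=3): S=105.8348, K−S=0.0000, hold=2.8277 ⇒ V=2.8277 continue | (k=4,j=4): S=122.5493, K−S=0.0000, hold=0.3155 ⇒ V=0.3155 continue  boundary S*=91.4000
step 3: (k=3,j=0): S=73.3538, K−S=30.4962, hold=28.6182 ⇒ V=30.4962 exercise | (k=3,j=1): S=84.9386, K−S=18.9114, hold=17.0334 ⇒ V=18.9114 exercise | (k=3,j=2): S=98.3529, K−S=5.4971, hold=6.4882 ⇒ V=6.4882 continue | (k=3,j=3): S=113.8858, K−S=0.0000, hold=1.2788 ⇒ V=1.2788 continue  boundary S*=84.9386
step 2: (k=2,j=0): S=78.9340, K−S=24.9160, hold=23.0381 ⇒ V=24.9160 exercise | (k=2,j=1): S=91.4000, K−S=12.4500, hold=11.1629 ⇒ V=12.4500 exercise | (k=2,j=2): S=105.8348, K−S=0.0000, hold=3.2651 ⇒ V=3.2651 continue  boundary S*=91.4000
step 1: (k=1,j=0): S=84.9386, K−S=18.9114, hold=17.0334 ⇒ V=18.9114 exercise | (k=1,j=1): S=98.3529, K−S=5.4971, hold=6.7490 ⇒ V=6.7490 continue  boundary S*=84.9386
step 0: (k=0,j=0): S=91.4000, K−S=12.4500, hold=11.3184 ⇒ V=12.4500 exercise  boundary S*=91.4000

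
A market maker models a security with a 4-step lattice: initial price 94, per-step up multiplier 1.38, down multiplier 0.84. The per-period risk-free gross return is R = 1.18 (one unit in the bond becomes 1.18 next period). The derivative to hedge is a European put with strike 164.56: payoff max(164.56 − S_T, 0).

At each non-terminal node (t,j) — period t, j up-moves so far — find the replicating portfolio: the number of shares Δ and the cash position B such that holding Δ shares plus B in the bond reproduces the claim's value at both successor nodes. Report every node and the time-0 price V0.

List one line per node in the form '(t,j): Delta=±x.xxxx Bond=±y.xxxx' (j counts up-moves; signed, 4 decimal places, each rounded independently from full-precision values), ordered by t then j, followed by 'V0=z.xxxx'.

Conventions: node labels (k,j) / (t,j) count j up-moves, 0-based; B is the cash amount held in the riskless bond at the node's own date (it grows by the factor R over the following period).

Risk-neutral probability p* = (R−d)/(u−d) = (1.18−0.84)/(1.38−0.84) = 0.6296.
Terminal payoffs: V(4,0)=117.7601, V(4,1)=87.6744, V(4,2)=38.2480, V(4,3)=0.0000, V(4,4)=0.0000
  t=3,j=0: stock 55.7142 → up 76.8856 (V=87.6744), down 46.7999 (V=117.7601). Price 83.7435; hedge Δ=-1.0000, bond B=139.4576.
  t=3,j=1: stock 91.5304 → up 126.3120 (V=38.2480), down 76.8856 (V=87.6744). Price 47.9272; hedge Δ=-1.0000, bond B=139.4576.
  t=3,j=2: stock 150.3714 → up 207.5126 (V=0.0000), down 126.3120 (V=38.2480). Price 12.0050; hedge Δ=-0.4710, bond B=82.8347.
  t=3,j=3: stock 247.0388 → up 340.9135 (V=0.0000), down 207.5126 (V=0.0000). Price 0.0000; hedge Δ=0.0000, bond B=0.0000.
  t=2,j=0: stock 66.3264 → up 91.5304 (V=47.9272), down 55.7142 (V=83.7435). Price 51.8580; hedge Δ=-1.0000, bond B=118.1844.
  t=2,j=1: stock 108.9648 → up 150.3714 (V=12.0050), down 91.5304 (V=47.9272). Price 21.4488; hedge Δ=-0.6105, bond B=87.9713.
  t=2,j=2: stock 179.0136 → up 247.0388 (V=0.0000), down 150.3714 (V=12.0050). Price 3.7681; hedge Δ=-0.1242, bond B=25.9996.
  t=1,j=0: stock 78.9600 → up 108.9648 (V=21.4488), down 66.3264 (V=51.8580). Price 27.7216; hedge Δ=-0.7132, bond B=84.0350.
  t=1,j=1: stock 129.7200 → up 179.0136 (V=3.7681), down 108.9648 (V=21.4488). Price 8.7428; hedge Δ=-0.2524, bond B=41.4848.
  t=0,j=0: stock 94.0000 → up 129.7200 (V=8.7428), down 78.9600 (V=27.7216). Price 13.3661; hedge Δ=-0.3739, bond B=48.5120.
Check: Δ(0,0)·S0 + B(0,0) = 13.3661 = V0.

(0,0): Delta=-0.3739 Bond=48.5120
(1,0): Delta=-0.7132 Bond=84.0350
(1,1): Delta=-0.2524 Bond=41.4848
(2,0): Delta=-1.0000 Bond=118.1844
(2,1): Delta=-0.6105 Bond=87.9713
(2,2): Delta=-0.1242 Bond=25.9996
(3,0): Delta=-1.0000 Bond=139.4576
(3,1): Delta=-1.0000 Bond=139.4576
(3,2): Delta=-0.4710 Bond=82.8347
(3,3): Delta=0.0000 Bond=0.0000
V0=13.3661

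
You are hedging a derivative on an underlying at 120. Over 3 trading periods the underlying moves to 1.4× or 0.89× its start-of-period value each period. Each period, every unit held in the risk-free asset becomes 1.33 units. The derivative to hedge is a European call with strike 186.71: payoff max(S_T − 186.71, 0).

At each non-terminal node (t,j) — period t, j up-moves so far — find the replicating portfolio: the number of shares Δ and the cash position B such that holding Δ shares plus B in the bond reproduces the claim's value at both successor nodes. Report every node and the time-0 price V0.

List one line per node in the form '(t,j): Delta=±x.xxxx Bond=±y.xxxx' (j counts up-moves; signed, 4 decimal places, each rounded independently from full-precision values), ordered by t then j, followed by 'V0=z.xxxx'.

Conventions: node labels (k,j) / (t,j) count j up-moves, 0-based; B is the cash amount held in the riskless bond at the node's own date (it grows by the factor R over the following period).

(0,0): Delta=0.8742 Bond=-63.0448
(1,0): Delta=0.2694 Bond=-19.2510
(1,1): Delta=0.9354 Bond=-94.1267
(2,0): Delta=0.0000 Bond=0.0000
(2,1): Delta=0.2966 Bond=-29.6772
(2,2): Delta=1.0000 Bond=-140.3835
V0=41.8619

Arbitrage-free pricing uses the up-move probability p* = (R−d)/(u−d) = 0.8627, discounting each step at R = 1.33.
Terminal payoffs: V(3,0)=0.0000, V(3,1)=0.0000, V(3,2)=22.6180, V(3,3)=142.5700
(2,0): S=95.0520. Δ = (V_up−V_dn)/(S_up−S_dn) = (0.0000−0.0000)/(133.0728−84.5963) = 0.0000. V = [p*·0.0000 + (1−p*)·0.0000]/1.33 = 0.0000. B = V − Δ·S = 0.0000.
(2,1): S=149.5200. Δ = (V_up−V_dn)/(S_up−S_dn) = (22.6180−0.0000)/(209.3280−133.0728) = 0.2966. V = [p*·22.6180 + (1−p*)·0.0000]/1.33 = 14.6719. B = V − Δ·S = -29.6772.
(2,2): S=235.2000. Δ = (V_up−V_dn)/(S_up−S_dn) = (142.5700−22.6180)/(329.2800−209.3280) = 1.0000. V = [p*·142.5700 + (1−p*)·22.6180]/1.33 = 94.8165. B = V − Δ·S = -140.3835.
(1,0): S=106.8000. Δ = (V_up−V_dn)/(S_up−S_dn) = (14.6719−0.0000)/(149.5200−95.0520) = 0.2694. V = [p*·14.6719 + (1−p*)·0.0000]/1.33 = 9.5173. B = V − Δ·S = -19.2510.
(1,1): S=168.0000. Δ = (V_up−V_dn)/(S_up−S_dn) = (94.8165−14.6719)/(235.2000−149.5200) = 0.9354. V = [p*·94.8165 + (1−p*)·14.6719]/1.33 = 63.0198. B = V − Δ·S = -94.1267.
(0,0): S=120.0000. Δ = (V_up−V_dn)/(S_up−S_dn) = (63.0198−9.5173)/(168.0000−106.8000) = 0.8742. V = [p*·63.0198 + (1−p*)·9.5173]/1.33 = 41.8619. B = V − Δ·S = -63.0448.
Verification: the root portfolio costs Δ(0,0)·S0 + B(0,0) = 41.8619, matching V0.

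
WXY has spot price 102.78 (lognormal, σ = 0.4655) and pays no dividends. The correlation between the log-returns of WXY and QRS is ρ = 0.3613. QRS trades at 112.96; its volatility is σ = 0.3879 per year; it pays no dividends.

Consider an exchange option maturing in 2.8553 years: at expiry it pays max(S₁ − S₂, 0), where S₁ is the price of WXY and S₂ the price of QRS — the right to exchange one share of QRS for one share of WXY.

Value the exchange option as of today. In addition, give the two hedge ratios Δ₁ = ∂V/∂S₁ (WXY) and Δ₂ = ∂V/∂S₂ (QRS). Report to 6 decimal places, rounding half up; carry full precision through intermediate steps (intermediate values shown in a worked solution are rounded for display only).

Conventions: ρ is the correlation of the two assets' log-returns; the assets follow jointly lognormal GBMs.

σ_eff = √(σ₁² + σ₂² − 2ρσ₁σ₂) = √(0.4655² + 0.3879² − 2·0.3613·0.4655·0.3879) = 0.486496
d₁ = (ln(S₁/S₂) + (q₂ − q₁ + σ_eff²/2)T) / (σ_eff√T) = (ln(102.78/112.96) + (0.0 − 0.0 + 0.118339)·2.8553) / 0.822064 = 0.296147
d₂ = d₁ − σ_eff√T = 0.296147 − 0.822064 = -0.525917
N(d₁) = 0.616441,  N(d₂) = 0.299473
V = S₁·e^{−q₁T}·N(d₁) − S₂·e^{−q₂T}·N(d₂) = 63.357796 − 33.828462 = 29.529334
Key observation: pricing in QRS-units makes this a unit-strike call on the ratio S₁/S₂ — the risk-free rate cancels and cannot affect the value.
Δ₁ = e^{−q₁T}·N(d₁) = 0.616441;  Δ₂ = −e^{−q₂T}·N(d₂) = -0.299473

exchange price = 29.529334
Δ1 = 0.616441
Δ2 = -0.299473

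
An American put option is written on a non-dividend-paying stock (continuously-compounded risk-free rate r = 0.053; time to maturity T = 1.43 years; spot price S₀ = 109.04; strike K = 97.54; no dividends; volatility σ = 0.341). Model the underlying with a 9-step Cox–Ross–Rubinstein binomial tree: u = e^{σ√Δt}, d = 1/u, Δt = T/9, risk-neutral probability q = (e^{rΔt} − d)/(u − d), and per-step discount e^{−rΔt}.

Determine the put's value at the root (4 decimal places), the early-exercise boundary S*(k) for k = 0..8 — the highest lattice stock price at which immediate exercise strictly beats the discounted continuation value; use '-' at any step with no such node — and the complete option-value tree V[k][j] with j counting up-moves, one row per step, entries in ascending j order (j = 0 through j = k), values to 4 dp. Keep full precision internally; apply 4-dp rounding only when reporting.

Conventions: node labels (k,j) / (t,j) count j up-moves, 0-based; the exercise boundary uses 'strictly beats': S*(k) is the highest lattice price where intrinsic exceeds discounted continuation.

params: Δt=0.15889 u=1.14560 d=0.87291 q=0.49708 e^(-rΔt)=0.99161
t_9 payoffs: 65.4551 55.4321 42.2779 25.0145 2.3582 0.0000 0.0000 0.0000 0.0000 0.0000
t_8: node(8,0) S=36.7563 payoff=60.7837 vs cont=59.9657 → 60.7837 [stop]  node(8,1) S=48.2387 payoff=49.3013 vs cont=48.4834 → 49.3013 [stop]  node(8,2) S=63.3081 payoff=34.2319 vs cont=33.4140 → 34.2319 [stop]  node(8,3) S=83.0850 payoff=14.4550 vs cont=13.6371 → 14.4550 [stop]  node(8,4) S=109.0400 payoff=0.0000 vs cont=1.1760 → 1.1760 [wait]  node(8,5) S=143.1032 payoff=0.0000 vs cont=0.0000 → 0.0000 [wait]  node(8,6) S=187.8074 payoff=0.0000 vs cont=0.0000 → 0.0000 [wait]  node(8,7) S=246.4769 payoff=0.0000 vs cont=0.0000 → 0.0000 [wait]  node(8,8) S=323.4742 payoff=0.0000 vs cont=0.0000 → 0.0000 [wait]  ⇒ S*(8)=83.0850
t_7: node(7,0) S=42.1079 payoff=55.4321 vs cont=54.6141 → 55.4321 [stop]  node(7,1) S=55.2621 payoff=42.2779 vs cont=41.4600 → 42.2779 [stop]  node(7,2) S=72.5255 payoff=25.0145 vs cont=24.1966 → 25.0145 [stop]  node(7,3) S=95.1818 payoff=2.3582 vs cont=7.7884 → 7.7884 [wait]  node(7,4) S=124.9159 payoff=0.0000 vs cont=0.5865 → 0.5865 [wait]  node(7,5) S=163.9385 payoff=0.0000 vs cont=0.0000 → 0.0000 [wait]  node(7,6) S=215.1515 payoff=0.0000 vs cont=0.0000 → 0.0000 [wait]  node(7,7) S=282.3631 payoff=0.0000 vs cont=0.0000 → 0.0000 [wait]  ⇒ S*(7)=72.5255
t_6: node(6,0) S=48.2387 payoff=49.3013 vs cont=48.4834 → 49.3013 [stop]  node(6,1) S=63.3081 payoff=34.2319 vs cont=33.4140 → 34.2319 [stop]  node(6,2) S=83.0850 payoff=14.4550 vs cont=16.3137 → 16.3137 [wait]  node(6,3) S=109.0400 payoff=0.0000 vs cont=4.1732 → 4.1732 [wait]  node(6,4) S=143.1032 payoff=0.0000 vs cont=0.2925 → 0.2925 [wait]  node(6,5) S=187.8074 payoff=0.0000 vs cont=0.0000 → 0.0000 [wait]  node(6,6) S=246.4769 payoff=0.0000 vs cont=0.0000 → 0.0000 [wait]  ⇒ S*(6)=63.3081
t_5: node(5,0) S=55.2621 payoff=42.2779 vs cont=41.4600 → 42.2779 [stop]  node(5,1) S=72.5255 payoff=25.0145 vs cont=25.1127 → 25.1127 [wait]  node(5,2) S=95.1818 payoff=2.3582 vs cont=10.1927 → 10.1927 [wait]  node(5,3) S=124.9159 payoff=0.0000 vs cont=2.2253 → 2.2253 [wait]  node(5,4) S=163.9385 payoff=0.0000 vs cont=0.1459 → 0.1459 [wait]  node(5,5) S=215.1515 payoff=0.0000 vs cont=0.0000 → 0.0000 [wait]  ⇒ S*(5)=55.2621
t_4: node(4,0) S=63.3081 payoff=34.2319 vs cont=33.4624 → 34.2319 [stop]  node(4,1) S=83.0850 payoff=14.4550 vs cont=17.5478 → 17.5478 [wait]  node(4,2) S=109.0400 payoff=0.0000 vs cont=6.1800 → 6.1800 [wait]  node(4,3) S=143.1032 payoff=0.0000 vs cont=1.1817 → 1.1817 [wait]  node(4,4) S=187.8074 payoff=0.0000 vs cont=0.0727 → 0.0727 [wait]  ⇒ S*(4)=63.3081
t_3: node(3,0) S=72.5255 payoff=25.0145 vs cont=25.7210 → 25.7210 [wait]  node(3,1) S=95.1818 payoff=2.3582 vs cont=11.7973 → 11.7973 [wait]  node(3,2) S=124.9159 payoff=0.0000 vs cont=3.6644 → 3.6644 [wait]  node(3,3) S=163.9385 payoff=0.0000 vs cont=0.6251 → 0.6251 [wait]  ⇒ S*(3)=-
t_2: node(2,0) S=83.0850 payoff=14.4550 vs cont=18.6421 → 18.6421 [wait]  node(2,1) S=109.0400 payoff=0.0000 vs cont=7.6895 → 7.6895 [wait]  node(2,2) S=143.1032 payoff=0.0000 vs cont=2.1356 → 2.1356 [wait]  ⇒ S*(2)=-
t_1: node(1,0) S=95.1818 payoff=2.3582 vs cont=13.0871 → 13.0871 [wait]  node(1,1) S=124.9159 payoff=0.0000 vs cont=4.8874 → 4.8874 [wait]  ⇒ S*(1)=-
t_0: node(0,0) S=109.0400 payoff=0.0000 vs cont=8.9356 → 8.9356 [wait]  ⇒ S*(0)=-

price = 8.9356
boundary = - - - - 63.3081 55.2621 63.3081 72.5255 83.0850
tree:
8.9356
13.0871 4.8874
18.6421 7.6895 2.1356
25.7210 11.7973 3.6644 0.6251
34.2319 17.5478 6.1800 1.1817 0.0727
42.2779 25.1127 10.1927 2.2253 0.1459 0.0000
49.3013 34.2319 16.3137 4.1732 0.2925 0.0000 0.0000
55.4321 42.2779 25.0145 7.7884 0.5865 0.0000 0.0000 0.0000
60.7837 49.3013 34.2319 14.4550 1.1760 0.0000 0.0000 0.0000 0.0000
65.4551 55.4321 42.2779 25.0145 2.3582 0.0000 0.0000 0.0000 0.0000 0.0000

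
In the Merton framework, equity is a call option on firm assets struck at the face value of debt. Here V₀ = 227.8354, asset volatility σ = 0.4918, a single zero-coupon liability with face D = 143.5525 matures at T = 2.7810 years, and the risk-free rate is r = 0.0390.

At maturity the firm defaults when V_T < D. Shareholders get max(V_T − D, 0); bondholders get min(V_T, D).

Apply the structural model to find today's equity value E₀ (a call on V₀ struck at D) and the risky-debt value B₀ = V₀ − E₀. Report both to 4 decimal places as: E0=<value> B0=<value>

E0=118.3333 B0=109.5021

Apply the equity-as-call identities (strike 143.5525, horizon 2.7810 years):
d₁ = [ln(V₀/D) + (r + σ²/2)T] / (σ√T)
   = [ln(227.8354/143.5525) + (0.0390 + 0.5·0.4918²)·2.7810] / (0.4918·√2.7810)
   = [0.461923 + 0.444775] / 0.820142 = 1.105538
d₂ = d₁ − σ√T = 1.105538 − 0.820142 = 0.285396
N(d₁) = 0.865537,  N(d₂) = 0.612330,  e^(−rT) = 0.897216
E₀ = V₀·N(d₁) − D·e^(−rT)·N(d₂)
   = 227.8354·0.865537 − 143.5525·0.897216·0.612330 = 118.333348
B₀ = V₀ − E₀ = 227.8354 − 118.333348 = 109.502052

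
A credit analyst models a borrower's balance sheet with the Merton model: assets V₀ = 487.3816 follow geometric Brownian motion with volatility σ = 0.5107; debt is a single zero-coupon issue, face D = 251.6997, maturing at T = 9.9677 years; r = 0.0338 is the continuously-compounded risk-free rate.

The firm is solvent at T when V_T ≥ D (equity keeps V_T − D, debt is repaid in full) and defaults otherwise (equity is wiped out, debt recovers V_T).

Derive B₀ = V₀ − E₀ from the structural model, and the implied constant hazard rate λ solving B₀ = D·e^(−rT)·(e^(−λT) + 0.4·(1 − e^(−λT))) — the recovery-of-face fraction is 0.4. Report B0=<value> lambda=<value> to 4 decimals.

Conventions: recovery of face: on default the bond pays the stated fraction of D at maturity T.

Work the structural quantities from V₀ = 487.3816 against face 251.6997:
d₁ = [ln(V₀/D) + (r + σ²/2)T] / (σ√T)
   = [ln(487.3816/251.6997) + (0.0338 + 0.5·0.5107²)·9.9677] / (0.5107·√9.9677)
   = [0.660811 + 1.636769] / 1.612365 = 1.424975
d₂ = d₁ − σ√T = 1.424975 − 1.612365 = -0.187390
N(d₁) = 0.922918,  N(d₂) = 0.425677,  e^(−rT) = 0.713974
E₀ = V₀·N(d₁) − D·e^(−rT)·N(d₂)
   = 487.3816·0.922918 − 251.6997·0.713974·0.425677 = 373.315873
B₀ = V₀ − E₀ = 487.3816 − 373.315873 = 114.065727
e^(−λT) = (B₀·e^(rT)/D − 0.4)/(1 − 0.4) = (114.0657·1.400611/251.6997 − 0.4)/0.6 = 0.39121848
λ = −ln(0.39121848)/9.9677 = 0.094153

B0=114.0657 lambda=0.0942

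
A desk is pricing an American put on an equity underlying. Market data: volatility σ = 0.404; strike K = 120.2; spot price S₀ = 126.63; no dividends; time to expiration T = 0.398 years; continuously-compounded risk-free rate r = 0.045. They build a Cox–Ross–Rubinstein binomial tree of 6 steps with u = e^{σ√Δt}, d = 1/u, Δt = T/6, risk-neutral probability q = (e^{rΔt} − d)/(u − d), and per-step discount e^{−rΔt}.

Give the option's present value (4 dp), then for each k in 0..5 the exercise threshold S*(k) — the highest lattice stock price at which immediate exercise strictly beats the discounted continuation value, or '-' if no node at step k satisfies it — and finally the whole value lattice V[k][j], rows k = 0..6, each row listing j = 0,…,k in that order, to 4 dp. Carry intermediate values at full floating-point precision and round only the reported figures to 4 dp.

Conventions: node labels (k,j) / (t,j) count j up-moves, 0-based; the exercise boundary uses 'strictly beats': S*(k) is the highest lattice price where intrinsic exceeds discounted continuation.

price = 8.9011
boundary = - - - - 83.5182 92.6766
tree:
8.9011
13.4844 4.1535
19.7332 7.0200 1.1756
27.6480 11.5617 2.3046 0.0000
36.6818 18.3524 4.5177 0.0000 0.0000
44.9351 27.5234 8.8562 0.0000 0.0000 0.0000
52.3729 36.6818 17.3608 0.0000 0.0000 0.0000 0.0000

Δt=0.06633  u=1.10966  d=0.90118  q=0.48835  discount=0.99702
step 6 (expiry): payoffs max(K−S,0) = 52.3729 36.6818 17.3608 0.0000 0.0000 0.0000 0.0000
step 5: (k=5,j=0): S=75.2649, K−S=44.9351, hold=44.5769 ⇒ V=44.9351 exercise | (k=5,j=1): S=92.6766, K−S=27.5234, hold=27.1652 ⇒ V=27.5234 exercise | (k=5,j=2): S=114.1163, K−S=6.0837, hold=8.8562 ⇒ V=8.8562 continue | (k=5,j=3): S=140.5159, K−S=0.0000, hold=0.0000 ⇒ V=0.0000 continue | (k=5,j=4): S=173.0228, K−S=0.0000, hold=0.0000 ⇒ V=0.0000 continue | (k=5,j=5): S=213.0497, K−S=0.0000, hold=0.0000 ⇒ V=0.0000 continue  boundary S*=92.6766
step 4: (k=4,j=0): S=83.5182, K−S=36.6818, hold=36.3235 ⇒ V=36.6818 exercise | (k=4,j=1): S=102.8392, K−S=17.3608, hold=18.3524 ⇒ V=18.3524 continue | (k=4,j=2): S=126.6300, K−S=0.0000, hold=4.5177 ⇒ V=4.5177 continue | (k=4,j=3): S=155.9245, K−S=0.0000, hold=0.0000 ⇒ V=0.0000 continue | (k=4,j=4): S=191.9960, K−S=0.0000, hold=0.0000 ⇒ V=0.0000 continue  boundary S*=83.5182
step 3: (k=3,j=0): S=92.6766, K−S=27.5234, hold=27.6480 ⇒ V=27.6480 continue | (k=3,j=1): S=114.1163, K−S=6.0837, hold=11.5617 ⇒ V=11.5617 continue | (k=3,j=2): S=140.5159, K−S=0.0000, hold=2.3046 ⇒ V=2.3046 continue | (k=3,j=3): S=173.0228, K−S=0.0000, hold=0.0000 ⇒ V=0.0000 continue  boundary S*=-
step 2: (k=2,j=0): S=102.8392, K−S=17.3608, hold=19.7332 ⇒ V=19.7332 continue | (k=2,j=1): S=126.6300, K−S=0.0000, hold=7.0200 ⇒ V=7.0200 continue | (k=2,j=2): S=155.9245, K−S=0.0000, hold=1.1756 ⇒ V=1.1756 continue  boundary S*=-
step 1: (k=1,j=0): S=114.1163, K−S=6.0837, hold=13.4844 ⇒ V=13.4844 continue | (k=1,j=1): S=140.5159, K−S=0.0000, hold=4.1535 ⇒ V=4.1535 continue  boundary S*=-
step 0: (k=0,j=0): S=126.6300, K−S=0.0000, hold=8.9011 ⇒ V=8.9011 continue  boundary S*=-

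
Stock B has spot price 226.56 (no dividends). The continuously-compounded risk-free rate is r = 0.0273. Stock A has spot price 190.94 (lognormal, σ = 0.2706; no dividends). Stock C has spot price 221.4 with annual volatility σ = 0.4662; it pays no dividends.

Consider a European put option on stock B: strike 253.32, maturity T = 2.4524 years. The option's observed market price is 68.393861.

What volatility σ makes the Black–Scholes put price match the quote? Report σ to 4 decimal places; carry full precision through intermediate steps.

At σ = 0.4446 the Black–Scholes value reproduces the quote:
σ√T = 0.4446·√2.4524 = 0.696250
d₁ = (ln(S/K) + (r+σ²/2)T) / (σ√T) = (ln(226.56/253.32) + (0.0273+0.4446²/2)·2.4524) / 0.696250 = (-0.111644 + 0.309332) / 0.696250 = 0.283934
d₂ = d₁ − σ√T = 0.283934 − 0.696250 = -0.412316
e^{−rT} = 0.935241
N(−d₁) = 0.388231,  N(−d₂) = 0.659946
V = K·e^{−rT}·N(−d₂) − S·N(−d₁) = 156.351391 − 87.957530 = 68.393861 (the observed quote) — the price is monotone increasing in volatility, hence this σ is the only solution

sigma = 0.4446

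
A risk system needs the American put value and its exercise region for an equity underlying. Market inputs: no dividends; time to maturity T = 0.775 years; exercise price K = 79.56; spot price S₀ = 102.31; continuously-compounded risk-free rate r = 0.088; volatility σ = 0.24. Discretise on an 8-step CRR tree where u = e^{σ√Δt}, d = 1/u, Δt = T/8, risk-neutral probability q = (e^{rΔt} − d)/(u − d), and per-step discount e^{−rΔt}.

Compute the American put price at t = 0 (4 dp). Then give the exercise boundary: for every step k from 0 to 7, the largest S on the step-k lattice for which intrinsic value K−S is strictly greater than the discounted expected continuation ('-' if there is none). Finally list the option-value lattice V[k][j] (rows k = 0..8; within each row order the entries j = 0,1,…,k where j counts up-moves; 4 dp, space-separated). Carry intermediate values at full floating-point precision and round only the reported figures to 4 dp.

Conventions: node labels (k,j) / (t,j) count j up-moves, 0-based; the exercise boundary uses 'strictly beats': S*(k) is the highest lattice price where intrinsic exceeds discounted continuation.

price = 0.6005
boundary = - - - - - - 65.3535 70.4223
tree:
0.6005
1.0888 0.1918
1.9366 0.3798 0.0337
3.3643 0.7443 0.0737 0.0000
5.6743 1.4389 0.1610 0.0000 0.0000
9.2114 2.7342 0.3520 0.0000 0.0000 0.0000
14.2065 5.0785 0.7693 0.0000 0.0000 0.0000 0.0000
18.9105 9.1377 1.6816 0.0000 0.0000 0.0000 0.0000 0.0000
23.2759 14.2065 3.6757 0.0000 0.0000 0.0000 0.0000 0.0000 0.0000

params: Δt=0.09688 u=1.07756 d=0.92802 q=0.53859 e^(-rΔt)=0.99151
t_8 payoffs: 23.2759 14.2065 3.6757 0.0000 0.0000 0.0000 0.0000 0.0000 0.0000
t_7: node(7,0) S=60.6495 payoff=18.9105 vs cont=18.2351 → 18.9105 [stop]  node(7,1) S=70.4223 payoff=9.1377 vs cont=8.4623 → 9.1377 [stop]  node(7,2) S=81.7699 payoff=0.0000 vs cont=1.6816 → 1.6816 [wait]  node(7,3) S=94.9460 payoff=0.0000 vs cont=0.0000 → 0.0000 [wait]  node(7,4) S=110.2452 payoff=0.0000 vs cont=0.0000 → 0.0000 [wait]  node(7,5) S=128.0096 payoff=0.0000 vs cont=0.0000 → 0.0000 [wait]  node(7,6) S=148.6366 payoff=0.0000 vs cont=0.0000 → 0.0000 [wait]  node(7,7) S=172.5873 payoff=0.0000 vs cont=0.0000 → 0.0000 [wait]  ⇒ S*(7)=70.4223
t_6: node(6,0) S=65.3535 payoff=14.2065 vs cont=13.5311 → 14.2065 [stop]  node(6,1) S=75.8843 payoff=3.6757 vs cont=5.0785 → 5.0785 [wait]  node(6,2) S=88.1120 payoff=0.0000 vs cont=0.7693 → 0.7693 [wait]  node(6,3) S=102.3100 payoff=0.0000 vs cont=0.0000 → 0.0000 [wait]  node(6,4) S=118.7958 payoff=0.0000 vs cont=0.0000 → 0.0000 [wait]  node(6,5) S=137.9381 payoff=0.0000 vs cont=0.0000 → 0.0000 [wait]  node(6,6) S=160.1649 payoff=0.0000 vs cont=0.0000 → 0.0000 [wait]  ⇒ S*(6)=65.3535
t_5: node(5,0) S=70.4223 payoff=9.1377 vs cont=9.2114 → 9.2114 [wait]  node(5,1) S=81.7699 payoff=0.0000 vs cont=2.7342 → 2.7342 [wait]  node(5,2) S=94.9460 payoff=0.0000 vs cont=0.3520 → 0.3520 [wait]  node(5,3) S=110.2452 payoff=0.0000 vs cont=0.0000 → 0.0000 [wait]  node(5,4) S=128.0096 payoff=0.0000 vs cont=0.0000 → 0.0000 [wait]  node(5,5) S=148.6366 payoff=0.0000 vs cont=0.0000 → 0.0000 [wait]  ⇒ S*(5)=-
t_4: node(4,0) S=75.8843 payoff=3.6757 vs cont=5.6743 → 5.6743 [wait]  node(4,1) S=88.1120 payoff=0.0000 vs cont=1.4389 → 1.4389 [wait]  node(4,2) S=102.3100 payoff=0.0000 vs cont=0.1610 → 0.1610 [wait]  node(4,3) S=118.7958 payoff=0.0000 vs cont=0.0000 → 0.0000 [wait]  node(4,4) S=137.9381 payoff=0.0000 vs cont=0.0000 → 0.0000 [wait]  ⇒ S*(4)=-
t_3: node(3,0) S=81.7699 payoff=0.0000 vs cont=3.3643 → 3.3643 [wait]  node(3,1) S=94.9460 payoff=0.0000 vs cont=0.7443 → 0.7443 [wait]  node(3,2) S=110.2452 payoff=0.0000 vs cont=0.0737 → 0.0737 [wait]  node(3,3) S=128.0096 payoff=0.0000 vs cont=0.0000 → 0.0000 [wait]  ⇒ S*(3)=-
t_2: node(2,0) S=88.1120 payoff=0.0000 vs cont=1.9366 → 1.9366 [wait]  node(2,1) S=102.3100 payoff=0.0000 vs cont=0.3798 → 0.3798 [wait]  node(2,2) S=118.7958 payoff=0.0000 vs cont=0.0337 → 0.0337 [wait]  ⇒ S*(2)=-
t_1: node(1,0) S=94.9460 payoff=0.0000 vs cont=1.0888 → 1.0888 [wait]  node(1,1) S=110.2452 payoff=0.0000 vs cont=0.1918 → 0.1918 [wait]  ⇒ S*(1)=-
t_0: node(0,0) S=102.3100 payoff=0.0000 vs cont=0.6005 → 0.6005 [wait]  ⇒ S*(0)=-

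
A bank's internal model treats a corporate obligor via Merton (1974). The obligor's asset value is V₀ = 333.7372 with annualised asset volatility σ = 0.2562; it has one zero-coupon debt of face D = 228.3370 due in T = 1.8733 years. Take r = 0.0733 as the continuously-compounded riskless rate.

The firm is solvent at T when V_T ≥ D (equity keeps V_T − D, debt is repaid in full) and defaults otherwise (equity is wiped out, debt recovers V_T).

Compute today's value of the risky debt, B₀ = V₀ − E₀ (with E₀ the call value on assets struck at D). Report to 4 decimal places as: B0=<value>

Equity is a call on the firm's assets struck at D = 228.3370:
d₁ = [ln(V₀/D) + (r + σ²/2)T] / (σ√T)
   = [ln(333.7372/228.3370) + (0.0733 + 0.5·0.2562²)·1.8733] / (0.2562·√1.8733)
   = [0.379531 + 0.198793] / 0.350657 = 1.649258
d₂ = d₁ − σ√T = 1.649258 − 0.350657 = 1.298601
N(d₁) = 0.950453,  N(d₂) = 0.902960,  e^(−rT) = 0.871697
E₀ = V₀·N(d₁) − D·e^(−rT)·N(d₂)
   = 333.7372·0.950453 − 228.3370·0.871697·0.902960 = 137.475627
B₀ = V₀ − E₀ = 333.7372 − 137.475627 = 196.261573

B0=196.2616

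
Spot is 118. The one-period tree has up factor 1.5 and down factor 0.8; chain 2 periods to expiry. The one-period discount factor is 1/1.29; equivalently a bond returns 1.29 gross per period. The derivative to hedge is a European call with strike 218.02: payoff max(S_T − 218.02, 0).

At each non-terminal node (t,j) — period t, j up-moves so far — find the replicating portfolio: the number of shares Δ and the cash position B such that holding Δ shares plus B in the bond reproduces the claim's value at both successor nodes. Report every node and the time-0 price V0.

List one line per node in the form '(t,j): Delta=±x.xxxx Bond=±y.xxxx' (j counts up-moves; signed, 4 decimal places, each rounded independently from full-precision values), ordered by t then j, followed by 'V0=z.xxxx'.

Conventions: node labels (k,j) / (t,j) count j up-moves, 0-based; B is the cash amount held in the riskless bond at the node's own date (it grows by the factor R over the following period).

(0,0): Delta=0.3119 Bond=-22.8256
(1,0): Delta=0.0000 Bond=0.0000
(1,1): Delta=0.3832 Bond=-42.0642
V0=13.9807

Under the risk-neutral measure, an up-move has probability p* = (R−d)/(u−d) = 0.7000 and values discount at R = 1.29.
Terminal payoffs: V(2,0)=0.0000, V(2,1)=0.0000, V(2,2)=47.4800
(1,0): S=94.4000. Δ = (V_up−V_dn)/(S_up−S_dn) = (0.0000−0.0000)/(141.6000−75.5200) = 0.0000. V = [p*·0.0000 + (1−p*)·0.0000]/1.29 = 0.0000. B = V − Δ·S = 0.0000.
(1,1): S=177.0000. Δ = (V_up−V_dn)/(S_up−S_dn) = (47.4800−0.0000)/(265.5000−141.6000) = 0.3832. V = [p*·47.4800 + (1−p*)·0.0000]/1.29 = 25.7643. B = V − Δ·S = -42.0642.
(0,0): S=118.0000. Δ = (V_up−V_dn)/(S_up−S_dn) = (25.7643−0.0000)/(177.0000−94.4000) = 0.3119. V = [p*·25.7643 + (1−p*)·0.0000]/1.29 = 13.9807. B = V − Δ·S = -22.8256.
Verification: the root portfolio costs Δ(0,0)·S0 + B(0,0) = 13.9807, matching V0.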